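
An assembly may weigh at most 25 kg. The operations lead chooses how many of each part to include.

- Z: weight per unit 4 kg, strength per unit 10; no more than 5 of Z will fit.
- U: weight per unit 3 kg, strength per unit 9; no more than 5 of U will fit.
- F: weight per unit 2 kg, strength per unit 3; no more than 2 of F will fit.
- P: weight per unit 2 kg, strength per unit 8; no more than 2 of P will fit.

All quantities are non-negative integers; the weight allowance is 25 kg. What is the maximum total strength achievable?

74

This is a bounded integer knapsack.
1×Z, 5×U, 1×F, and 2×P: weight 25 ≤ 25, strength 1·10 + 5·9 + 1·3 + 2·8 = 74.
2×Z, 5×U, and 1×P: weight 25 ≤ 25, strength 2·10 + 5·9 + 1·8 = 73.
Best is 74.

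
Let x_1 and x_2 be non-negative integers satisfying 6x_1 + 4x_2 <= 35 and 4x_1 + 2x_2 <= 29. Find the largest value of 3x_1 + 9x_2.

(x_1,x_2)=(0,8) is feasible, giving 72.
(x_1,x_2)=(1,7) is feasible, giving 66.
(x_1,x_2)=(0,7) is feasible, giving 63.
No feasible integer point exceeds 72.

72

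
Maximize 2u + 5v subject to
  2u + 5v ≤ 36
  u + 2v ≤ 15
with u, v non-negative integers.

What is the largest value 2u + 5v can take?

(u,v)=(3,6): 2·3+5·6=36≤36, 1·3+2·6=15≤15, objective 36.
(u,v)=(2,6): 2·2+5·6=34≤36, 1·2+2·6=14≤15, objective 34.
(u,v)=(4,5): 2·4+5·5=33≤36, 1·4+2·5=14≤15, objective 33.
The best lattice point is (3,6), giving 36.

36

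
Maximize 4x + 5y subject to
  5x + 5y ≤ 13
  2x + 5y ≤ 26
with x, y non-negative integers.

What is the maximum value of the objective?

10

The continuous relaxation peaks at (0, 2.6) with value 13.00; rounding to a feasible lattice point costs some objective.
(x,y)=(0,2) is feasible, giving 10.
(x,y)=(1,1) is feasible, giving 9.
(x,y)=(0,1) is feasible, giving 5.
The best lattice point is (0,2), giving 10.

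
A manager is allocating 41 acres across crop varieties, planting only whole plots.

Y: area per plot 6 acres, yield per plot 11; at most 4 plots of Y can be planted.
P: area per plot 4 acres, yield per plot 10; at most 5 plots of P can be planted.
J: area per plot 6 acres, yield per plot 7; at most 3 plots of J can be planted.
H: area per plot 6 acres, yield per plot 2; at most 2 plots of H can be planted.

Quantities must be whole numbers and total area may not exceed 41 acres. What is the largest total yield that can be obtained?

84

4×Y and 4×P: area 40 ≤ 41, yield 4·11 + 4·10 = 84.
3×Y and 5×P: area 38 ≤ 41, yield 3·11 + 5·10 = 83.
Best is 84.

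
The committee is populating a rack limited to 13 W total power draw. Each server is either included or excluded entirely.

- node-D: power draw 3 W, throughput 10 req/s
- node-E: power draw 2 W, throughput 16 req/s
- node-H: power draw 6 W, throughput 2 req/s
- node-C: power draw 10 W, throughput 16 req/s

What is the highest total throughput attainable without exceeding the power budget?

Allowing fractional choices, the relaxed optimum would be about 38.8, but servers are indivisible.
node-D + node-E + node-H: power draw 3 + 2 + 6 = 11 ≤ 13, throughput 10 + 16 + 2 = 28.
node-E + node-C: power draw 2 + 10 = 12 ≤ 13, throughput 16 + 16 = 32.
Best is node-E and node-C with total throughput 32.

32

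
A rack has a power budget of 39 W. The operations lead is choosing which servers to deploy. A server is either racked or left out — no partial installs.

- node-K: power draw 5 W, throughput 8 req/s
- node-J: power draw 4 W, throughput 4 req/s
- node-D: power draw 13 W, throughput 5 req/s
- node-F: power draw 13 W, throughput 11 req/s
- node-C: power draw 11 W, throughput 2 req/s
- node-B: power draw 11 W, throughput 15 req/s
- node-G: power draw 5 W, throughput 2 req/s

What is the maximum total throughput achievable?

40

Allowing fractional choices, the relaxed optimum would be about 40.4, but servers are indivisible.
node-K + node-J + node-F + node-B: power draw 5 + 4 + 13 + 11 = 33 ≤ 39, throughput 8 + 4 + 11 + 15 = 38.
node-K + node-J + node-F + node-B + node-G: power draw 5 + 4 + 13 + 11 + 5 = 38 ≤ 39, throughput 8 + 4 + 11 + 15 + 2 = 40.
Best is node-K, node-J, node-F, node-B, and node-G with total throughput 40.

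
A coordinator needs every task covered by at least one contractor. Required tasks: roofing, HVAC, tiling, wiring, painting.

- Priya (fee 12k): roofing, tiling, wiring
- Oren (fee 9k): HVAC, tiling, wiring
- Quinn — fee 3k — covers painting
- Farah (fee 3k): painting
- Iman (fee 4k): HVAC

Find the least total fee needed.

19

The greedy cost-per-new-task heuristic would pick Oren, Quinn, and Priya for 24, but a cheaper cover exists.
Choose Priya, Quinn, and Iman: together they cover roofing, HVAC, tiling, wiring, painting — every task.
Total fee: 12 + 3 + 4 = 19.
No cover costs less than 19.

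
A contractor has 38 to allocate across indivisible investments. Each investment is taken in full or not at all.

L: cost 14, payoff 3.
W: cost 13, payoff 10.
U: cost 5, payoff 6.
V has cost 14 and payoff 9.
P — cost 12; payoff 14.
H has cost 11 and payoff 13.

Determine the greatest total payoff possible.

This is a 0-1 knapsack instance.
Allowing fractional choices, the relaxed optimum would be about 40.7, but investments are indivisible.
V + P + H: cost 14 + 12 + 11 = 37 ≤ 38, payoff 9 + 14 + 13 = 36.
W + P + H: cost 13 + 12 + 11 = 36 ≤ 38, payoff 10 + 14 + 13 = 37.
U + P + H: cost 5 + 12 + 11 = 28 ≤ 38, payoff 6 + 14 + 13 = 33.
Best is W, P, and H with total payoff 37.

37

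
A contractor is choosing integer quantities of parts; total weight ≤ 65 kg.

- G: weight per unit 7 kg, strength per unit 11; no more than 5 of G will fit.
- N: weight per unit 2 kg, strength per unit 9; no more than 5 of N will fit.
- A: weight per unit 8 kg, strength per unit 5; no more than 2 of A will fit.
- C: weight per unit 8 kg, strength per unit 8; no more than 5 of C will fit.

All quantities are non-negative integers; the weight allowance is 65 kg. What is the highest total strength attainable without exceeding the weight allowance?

5×G, 5×N, and 2×C: weight 61 ≤ 65, strength 5·11 + 5·9 + 2·8 = 116.
4×G, 5×N, and 3×C: weight 62 ≤ 65, strength 4·11 + 5·9 + 3·8 = 113.
Best is 116.

116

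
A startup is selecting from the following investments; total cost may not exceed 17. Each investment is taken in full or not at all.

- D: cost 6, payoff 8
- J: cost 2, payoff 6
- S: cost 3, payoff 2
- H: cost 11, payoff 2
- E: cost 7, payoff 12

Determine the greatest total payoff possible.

Treat it as a binary knapsack problem.
Allowing fractional choices, the relaxed optimum would be about 27.3, but investments are indivisible.
D + J + E: cost 6 + 2 + 7 = 15 ≤ 17, payoff 8 + 6 + 12 = 26.
D + S + E: cost 6 + 3 + 7 = 16 ≤ 17, payoff 8 + 2 + 12 = 22.
J + S + E: cost 2 + 3 + 7 = 12 ≤ 17, payoff 6 + 2 + 12 = 20.
Best is D, J, and E with total payoff 26.

26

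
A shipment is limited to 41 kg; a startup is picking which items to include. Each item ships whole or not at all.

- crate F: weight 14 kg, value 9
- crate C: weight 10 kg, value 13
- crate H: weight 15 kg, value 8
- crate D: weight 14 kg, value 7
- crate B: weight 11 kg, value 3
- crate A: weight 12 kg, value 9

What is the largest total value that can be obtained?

Allowing fractional choices, the relaxed optimum would be about 33.7, but items are indivisible.
crate F + crate C + crate A: weight 14 + 10 + 12 = 36 ≤ 41, value 9 + 13 + 9 = 31.
crate C + crate H + crate A: weight 10 + 15 + 12 = 37 ≤ 41, value 13 + 8 + 9 = 30.
crate F + crate C + crate H: weight 14 + 10 + 15 = 39 ≤ 41, value 9 + 13 + 8 = 30.
Best is crate F, crate C, and crate A with total value 31.

31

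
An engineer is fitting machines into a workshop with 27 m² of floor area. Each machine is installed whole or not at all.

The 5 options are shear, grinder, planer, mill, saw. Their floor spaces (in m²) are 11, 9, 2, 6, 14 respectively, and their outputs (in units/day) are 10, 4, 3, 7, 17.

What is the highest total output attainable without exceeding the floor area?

30

Take shear, planer, and saw: floor space 11 + 2 + 14 = 27 ≤ 27, output 10 + 3 + 17 = 30.
No other feasible combination does better.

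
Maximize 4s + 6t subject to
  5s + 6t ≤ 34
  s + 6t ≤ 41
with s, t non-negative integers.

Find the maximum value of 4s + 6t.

32

The continuous relaxation peaks at (0, 5.67) with value 34.00; rounding to a feasible lattice point costs some objective.
(s,t)=(2,4) is feasible, giving 32.
(s,t)=(3,3) is feasible, giving 30.
(s,t)=(0,5) is feasible, giving 30.
No feasible integer point exceeds 32.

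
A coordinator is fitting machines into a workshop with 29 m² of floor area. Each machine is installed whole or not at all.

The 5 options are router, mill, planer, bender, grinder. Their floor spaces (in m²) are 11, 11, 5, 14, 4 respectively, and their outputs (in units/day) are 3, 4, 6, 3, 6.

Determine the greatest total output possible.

mill + planer + grinder: floor space 11 + 5 + 4 = 20 ≤ 29, output 4 + 6 + 6 = 16.
router + planer + grinder: floor space 11 + 5 + 4 = 20 ≤ 29, output 3 + 6 + 6 = 15.
Best is mill, planer, and grinder with total output 16.

16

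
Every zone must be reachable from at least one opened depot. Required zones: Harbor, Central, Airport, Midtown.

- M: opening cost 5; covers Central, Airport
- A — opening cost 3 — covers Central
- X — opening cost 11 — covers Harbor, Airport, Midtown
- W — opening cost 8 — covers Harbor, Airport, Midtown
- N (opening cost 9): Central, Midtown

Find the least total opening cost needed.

11

The greedy cost-per-new-zone heuristic would pick M and W for 13, but a cheaper cover exists.
Choose A and W: together they cover Harbor, Central, Airport, Midtown — every zone.
Total opening cost: 3 + 8 = 11.
No cover costs less than 11.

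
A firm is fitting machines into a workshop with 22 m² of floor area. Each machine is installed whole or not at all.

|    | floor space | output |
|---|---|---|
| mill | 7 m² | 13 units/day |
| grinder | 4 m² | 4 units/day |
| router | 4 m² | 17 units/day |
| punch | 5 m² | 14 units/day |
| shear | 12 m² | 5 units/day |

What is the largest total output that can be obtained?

Take mill, grinder, router, and punch: floor space 7 + 4 + 4 + 5 = 20 ≤ 22, output 13 + 4 + 17 + 14 = 48.
No other feasible combination does better.

48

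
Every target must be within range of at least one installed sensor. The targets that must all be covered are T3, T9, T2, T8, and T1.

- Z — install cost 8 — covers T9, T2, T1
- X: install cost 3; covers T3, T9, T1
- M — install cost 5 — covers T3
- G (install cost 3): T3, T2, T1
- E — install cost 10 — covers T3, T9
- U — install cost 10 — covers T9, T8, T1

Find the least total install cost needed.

13

The greedy cost-per-new-target heuristic would pick X, G, and U for 16, but a cheaper cover exists.
Choose G and U: together they cover T3, T9, T2, T8, T1 — every target.
Total install cost: 3 + 10 = 13.
No cover costs less than 13.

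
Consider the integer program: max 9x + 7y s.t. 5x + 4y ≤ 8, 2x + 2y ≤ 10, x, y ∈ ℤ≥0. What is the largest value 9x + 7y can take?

14

The continuous relaxation peaks at (1.6, 0) with value 14.40; rounding to a feasible lattice point costs some objective.
(x,y)=(0,2): 5·0+4·2=8≤8, 2·0+2·2=4≤10, objective 14.
(x,y)=(1,0): 5·1+4·0=5≤8, 2·1+2·0=2≤10, objective 9.
No feasible integer point exceeds 14.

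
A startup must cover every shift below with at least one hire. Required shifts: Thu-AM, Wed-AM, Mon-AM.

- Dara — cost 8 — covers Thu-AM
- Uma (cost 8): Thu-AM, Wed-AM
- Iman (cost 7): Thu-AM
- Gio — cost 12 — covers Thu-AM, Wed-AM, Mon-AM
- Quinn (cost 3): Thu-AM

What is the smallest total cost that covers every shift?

12

The greedy cost-per-new-shift heuristic would pick Quinn and Gio for 15, but a cheaper cover exists.
Gio alone covers Thu-AM, Wed-AM, Mon-AM — every shift.
Total cost: 12.
No cover costs less than 12.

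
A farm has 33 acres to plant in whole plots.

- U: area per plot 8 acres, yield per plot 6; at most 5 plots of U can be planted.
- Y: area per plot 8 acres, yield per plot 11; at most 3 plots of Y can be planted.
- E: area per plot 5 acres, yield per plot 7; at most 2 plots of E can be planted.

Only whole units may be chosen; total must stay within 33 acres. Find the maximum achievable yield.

Take 3×Y and 1×E: area 29 ≤ 33, yield 3·11 + 1·7 = 40.
No other integer combination yields more.

40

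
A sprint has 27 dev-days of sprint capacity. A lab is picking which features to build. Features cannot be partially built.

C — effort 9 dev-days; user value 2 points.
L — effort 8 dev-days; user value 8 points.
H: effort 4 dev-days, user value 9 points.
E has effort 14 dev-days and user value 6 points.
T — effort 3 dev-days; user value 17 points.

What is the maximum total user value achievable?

36

Allowing fractional choices, the relaxed optimum would be about 39.1, but features are indivisible.
C + L + H + T: effort 9 + 8 + 4 + 3 = 24 ≤ 27, user value 2 + 8 + 9 + 17 = 36.
L + H + T: effort 8 + 4 + 3 = 15 ≤ 27, user value 8 + 9 + 17 = 34.
Best is C, L, H, and T with total user value 36.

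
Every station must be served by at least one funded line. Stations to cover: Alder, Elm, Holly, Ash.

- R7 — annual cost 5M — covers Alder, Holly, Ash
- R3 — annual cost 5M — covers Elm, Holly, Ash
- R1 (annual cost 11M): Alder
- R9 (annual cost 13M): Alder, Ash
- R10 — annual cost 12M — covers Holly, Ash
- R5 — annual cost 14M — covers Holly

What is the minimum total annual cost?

This is a weighted set-cover instance.
Choose R7 and R3: together they cover Alder, Elm, Holly, Ash — every station.
Total annual cost: 5 + 5 = 10.
No cover costs less than 10.

10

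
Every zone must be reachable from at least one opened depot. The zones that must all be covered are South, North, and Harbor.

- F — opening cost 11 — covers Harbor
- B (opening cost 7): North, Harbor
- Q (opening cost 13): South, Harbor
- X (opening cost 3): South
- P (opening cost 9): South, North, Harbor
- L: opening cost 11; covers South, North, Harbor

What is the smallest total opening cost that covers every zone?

The greedy cost-per-new-zone heuristic would pick X and B for 10, but a cheaper cover exists.
P alone covers South, North, Harbor — every zone.
Total opening cost: 9.
No cover costs less than 9.

9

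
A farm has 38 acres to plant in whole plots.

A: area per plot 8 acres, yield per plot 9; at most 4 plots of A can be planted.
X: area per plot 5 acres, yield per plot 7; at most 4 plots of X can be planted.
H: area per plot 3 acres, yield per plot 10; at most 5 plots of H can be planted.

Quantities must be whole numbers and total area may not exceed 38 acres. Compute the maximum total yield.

H has the best ratio (10/3); taking only H gives at most 5×10 = 50 (stopped by the supply cap of 5).
Mixing does better — 1×A, 3×X, and 5×H: area 38 ≤ 38, yield 1·9 + 3·7 + 5·10 = 80.

80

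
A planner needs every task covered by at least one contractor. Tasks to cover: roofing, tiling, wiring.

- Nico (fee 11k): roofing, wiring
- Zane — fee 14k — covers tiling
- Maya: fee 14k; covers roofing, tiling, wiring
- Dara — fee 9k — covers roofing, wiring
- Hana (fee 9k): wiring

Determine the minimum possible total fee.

14

The greedy cost-per-new-task heuristic would pick Dara and Zane for 23, but a cheaper cover exists.
Maya alone covers roofing, tiling, wiring — every task.
Total fee: 14.
No cover costs less than 14.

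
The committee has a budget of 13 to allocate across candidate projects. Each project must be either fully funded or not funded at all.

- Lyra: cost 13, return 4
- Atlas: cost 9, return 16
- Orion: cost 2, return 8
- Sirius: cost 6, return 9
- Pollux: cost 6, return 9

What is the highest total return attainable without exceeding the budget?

24

Take Atlas and Orion: cost 9 + 2 = 11 ≤ 13, return 16 + 8 = 24.
No other feasible combination does better.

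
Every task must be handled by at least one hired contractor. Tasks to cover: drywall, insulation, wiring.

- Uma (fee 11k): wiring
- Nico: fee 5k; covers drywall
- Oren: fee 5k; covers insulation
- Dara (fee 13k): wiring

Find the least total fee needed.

21

This is a weighted set-cover instance.
Choose Uma, Nico, and Oren: together they cover drywall, insulation, wiring — every task.
Total fee: 11 + 5 + 5 = 21.
No cover costs less than 21.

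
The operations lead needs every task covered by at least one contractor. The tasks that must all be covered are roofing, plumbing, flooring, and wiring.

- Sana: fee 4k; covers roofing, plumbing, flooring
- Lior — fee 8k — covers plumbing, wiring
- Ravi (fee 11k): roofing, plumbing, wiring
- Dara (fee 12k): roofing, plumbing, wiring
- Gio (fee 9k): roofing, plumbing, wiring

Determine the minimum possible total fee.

12

This is an integer covering problem.
Choose Sana and Lior: together they cover roofing, plumbing, flooring, wiring — every task.
Total fee: 4 + 8 = 12.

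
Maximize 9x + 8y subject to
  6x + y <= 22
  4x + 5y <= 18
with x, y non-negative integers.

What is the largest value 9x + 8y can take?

35

The continuous relaxation peaks at (3.54, 0.769) with value 38.00; rounding to a feasible lattice point costs some objective.
(x,y)=(3,1): 6·3+1·1=19≤22, 4·3+5·1=17≤18, objective 35.
(x,y)=(2,2): 6·2+1·2=14≤22, 4·2+5·2=18≤18, objective 34.
(x,y)=(3,0): 6·3+1·0=18≤22, 4·3+5·0=12≤18, objective 27.
(x,y)=(2,1): 6·2+1·1=13≤22, 4·2+5·1=13≤18, objective 26.
No feasible integer point exceeds 35.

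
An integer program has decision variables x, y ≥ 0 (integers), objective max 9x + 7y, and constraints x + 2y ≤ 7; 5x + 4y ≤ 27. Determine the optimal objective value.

The continuous relaxation peaks at (5.4, 0) with value 48.60; rounding to a feasible lattice point costs some objective.
(x,y)=(5,0): 1·5+2·0=5≤7, 5·5+4·0=25≤27, objective 45.
(x,y)=(4,1): 1·4+2·1=6≤7, 5·4+4·1=24≤27, objective 43.
(x,y)=(4,0): 1·4+2·0=4≤7, 5·4+4·0=20≤27, objective 36.
No feasible integer point exceeds 45.

45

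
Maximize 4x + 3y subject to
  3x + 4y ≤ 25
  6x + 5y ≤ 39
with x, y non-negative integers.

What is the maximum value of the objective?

The continuous relaxation peaks at (6.5, 0) with value 26.00; rounding to a feasible lattice point costs some objective.
(x,y)=(4,3): 3·4+4·3=24≤25, 6·4+5·3=39≤39, objective 25.
(x,y)=(3,4): 3·3+4·4=25≤25, 6·3+5·4=38≤39, objective 24.
Maximum is 25 at (x,y)=(4,3).

25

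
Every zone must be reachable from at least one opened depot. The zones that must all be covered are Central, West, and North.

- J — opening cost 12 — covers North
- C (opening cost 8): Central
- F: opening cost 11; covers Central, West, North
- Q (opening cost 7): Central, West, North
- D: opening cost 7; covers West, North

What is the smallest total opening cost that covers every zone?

Q alone covers Central, West, North — every zone.
Total opening cost: 7.

7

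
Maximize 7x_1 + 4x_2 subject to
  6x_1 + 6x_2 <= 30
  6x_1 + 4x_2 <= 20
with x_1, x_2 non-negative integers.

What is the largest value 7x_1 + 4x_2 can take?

Relaxing integrality, the LP optimum is 23.33 at (x_1,x_2) = (3.33, 0), which is not an integer point.
(x_1,x_2)=(2,2) is feasible, giving 22.
(x_1,x_2)=(3,0) is feasible, giving 21.
(x_1,x_2)=(1,3) is feasible, giving 19.
Maximum is 22 at (x_1,x_2)=(2,2).

22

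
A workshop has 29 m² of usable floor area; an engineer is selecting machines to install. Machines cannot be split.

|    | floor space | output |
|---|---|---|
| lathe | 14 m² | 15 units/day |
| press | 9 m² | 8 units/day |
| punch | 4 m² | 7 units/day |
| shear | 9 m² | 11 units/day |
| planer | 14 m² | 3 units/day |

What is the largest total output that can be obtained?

33

lathe + press + punch: floor space 14 + 9 + 4 = 27 ≤ 29, output 15 + 8 + 7 = 30.
lathe + punch + shear: floor space 14 + 4 + 9 = 27 ≤ 29, output 15 + 7 + 11 = 33.
press + punch + shear: floor space 9 + 4 + 9 = 22 ≤ 29, output 8 + 7 + 11 = 26.
Best is lathe, punch, and shear with total output 33.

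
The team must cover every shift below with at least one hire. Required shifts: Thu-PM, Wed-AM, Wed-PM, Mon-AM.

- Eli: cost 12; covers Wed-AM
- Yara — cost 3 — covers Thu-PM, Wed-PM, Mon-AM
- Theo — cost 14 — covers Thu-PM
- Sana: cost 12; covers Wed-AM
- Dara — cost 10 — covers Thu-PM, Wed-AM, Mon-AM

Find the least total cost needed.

13

Choose Yara and Dara: together they cover Thu-PM, Wed-AM, Wed-PM, Mon-AM — every shift.
Total cost: 3 + 10 = 13.
No cover costs less than 13.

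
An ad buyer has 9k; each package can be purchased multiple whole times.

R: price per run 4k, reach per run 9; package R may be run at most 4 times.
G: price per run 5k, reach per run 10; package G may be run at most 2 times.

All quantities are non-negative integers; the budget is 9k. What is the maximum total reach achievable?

1×R and 1×G: price 9 ≤ 9, reach 1·9 + 1·10 = 19.
2×R: price 8 ≤ 9, reach 2·9 = 18.
Best is 19.

19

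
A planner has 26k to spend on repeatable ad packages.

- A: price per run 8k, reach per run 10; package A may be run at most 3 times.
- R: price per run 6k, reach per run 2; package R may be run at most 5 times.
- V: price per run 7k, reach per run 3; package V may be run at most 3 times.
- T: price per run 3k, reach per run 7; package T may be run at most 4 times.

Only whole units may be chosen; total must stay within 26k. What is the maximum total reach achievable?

This is a bounded integer knapsack.
1×A, 1×R, and 4×T: price 26 ≤ 26, reach 1·10 + 1·2 + 4·7 = 40.
2×A and 3×T: price 25 ≤ 26, reach 2·10 + 3·7 = 41.
Best is 41.

41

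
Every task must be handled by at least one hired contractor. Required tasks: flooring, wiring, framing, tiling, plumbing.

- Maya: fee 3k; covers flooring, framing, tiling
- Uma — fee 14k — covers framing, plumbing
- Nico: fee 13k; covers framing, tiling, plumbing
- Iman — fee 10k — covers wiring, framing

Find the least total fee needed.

26

Choose Maya, Nico, and Iman: together they cover flooring, wiring, framing, tiling, plumbing — every task.
Total fee: 3 + 13 + 10 = 26.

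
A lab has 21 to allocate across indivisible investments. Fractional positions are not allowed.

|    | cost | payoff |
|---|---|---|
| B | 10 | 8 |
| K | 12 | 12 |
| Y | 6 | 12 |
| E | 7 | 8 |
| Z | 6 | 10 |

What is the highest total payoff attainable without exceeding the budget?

30

Allowing fractional choices, the relaxed optimum would be about 32.0, but investments are indivisible.
Y + Z: cost 6 + 6 = 12 ≤ 21, payoff 12 + 10 = 22.
Y + E + Z: cost 6 + 7 + 6 = 19 ≤ 21, payoff 12 + 8 + 10 = 30.
K + Y: cost 12 + 6 = 18 ≤ 21, payoff 12 + 12 = 24.
Best is Y, E, and Z with total payoff 30.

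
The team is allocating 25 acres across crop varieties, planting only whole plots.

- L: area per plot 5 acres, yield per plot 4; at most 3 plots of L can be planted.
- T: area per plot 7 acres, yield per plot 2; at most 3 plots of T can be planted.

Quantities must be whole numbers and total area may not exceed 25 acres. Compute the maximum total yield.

14

L has the best ratio (4/5); taking only L gives at most 3×4 = 12 (stopped by the supply cap of 3).
Mixing does better — 3×L and 1×T: area 22 ≤ 25, yield 3·4 + 1·2 = 14.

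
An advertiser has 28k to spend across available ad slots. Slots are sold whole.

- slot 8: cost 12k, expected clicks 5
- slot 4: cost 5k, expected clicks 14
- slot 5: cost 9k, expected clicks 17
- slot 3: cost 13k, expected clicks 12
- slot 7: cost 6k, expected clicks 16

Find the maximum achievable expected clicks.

slot 5 + slot 3 + slot 7: cost 9 + 13 + 6 = 28 ≤ 28, expected clicks 17 + 12 + 16 = 45.
slot 4 + slot 5 + slot 3: cost 5 + 9 + 13 = 27 ≤ 28, expected clicks 14 + 17 + 12 = 43.
slot 4 + slot 5 + slot 7: cost 5 + 9 + 6 = 20 ≤ 28, expected clicks 14 + 17 + 16 = 47.
Best is slot 4, slot 5, and slot 7 with total expected clicks 47.

47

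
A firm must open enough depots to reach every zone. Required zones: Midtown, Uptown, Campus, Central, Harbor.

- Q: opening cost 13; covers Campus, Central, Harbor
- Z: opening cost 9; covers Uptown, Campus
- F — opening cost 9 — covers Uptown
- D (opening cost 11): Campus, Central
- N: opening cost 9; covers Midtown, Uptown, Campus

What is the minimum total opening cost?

22

Choose Q and N: together they cover Midtown, Uptown, Campus, Central, Harbor — every zone.
Total opening cost: 13 + 9 = 22.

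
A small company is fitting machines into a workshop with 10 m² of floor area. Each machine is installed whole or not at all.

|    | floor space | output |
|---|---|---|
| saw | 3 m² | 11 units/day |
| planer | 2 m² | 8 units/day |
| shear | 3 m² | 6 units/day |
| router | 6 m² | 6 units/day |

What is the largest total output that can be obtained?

25

Allowing fractional choices, the relaxed optimum would be about 27.0, but machines are indivisible.
saw + planer + shear: floor space 3 + 2 + 3 = 8 ≤ 10, output 11 + 8 + 6 = 25.
saw + planer: floor space 3 + 2 = 5 ≤ 10, output 11 + 8 = 19.
saw + shear: floor space 3 + 3 = 6 ≤ 10, output 11 + 6 = 17.
Best is saw, planer, and shear with total output 25.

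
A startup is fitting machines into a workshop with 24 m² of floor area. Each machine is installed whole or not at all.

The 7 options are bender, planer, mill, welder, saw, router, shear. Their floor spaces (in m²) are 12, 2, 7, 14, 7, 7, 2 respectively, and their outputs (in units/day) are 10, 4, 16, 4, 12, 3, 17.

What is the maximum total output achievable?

Allowing fractional choices, the relaxed optimum would be about 54.0, but machines are indivisible.
mill + saw + router + shear: floor space 7 + 7 + 7 + 2 = 23 ≤ 24, output 16 + 12 + 3 + 17 = 48.
planer + mill + saw + shear: floor space 2 + 7 + 7 + 2 = 18 ≤ 24, output 4 + 16 + 12 + 17 = 49.
Best is planer, mill, saw, and shear with total output 49.

49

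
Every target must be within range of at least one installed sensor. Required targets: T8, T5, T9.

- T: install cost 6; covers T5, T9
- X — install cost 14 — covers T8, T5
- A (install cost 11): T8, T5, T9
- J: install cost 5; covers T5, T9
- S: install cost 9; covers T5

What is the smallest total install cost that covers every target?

The greedy cost-per-new-target heuristic would pick J and A for 16, but a cheaper cover exists.
A alone covers T8, T5, T9 — every target.
Total install cost: 11.
No cover costs less than 11.

11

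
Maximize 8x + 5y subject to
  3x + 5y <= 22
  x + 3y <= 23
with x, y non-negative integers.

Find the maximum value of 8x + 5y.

56

The continuous relaxation peaks at (7.33, 0) with value 58.67; rounding to a feasible lattice point costs some objective.
(x,y)=(7,0): 3·7+5·0=21≤22, 1·7+3·0=7≤23, objective 56.
(x,y)=(6,0): 3·6+5·0=18≤22, 1·6+3·0=6≤23, objective 48.
No feasible integer point exceeds 56.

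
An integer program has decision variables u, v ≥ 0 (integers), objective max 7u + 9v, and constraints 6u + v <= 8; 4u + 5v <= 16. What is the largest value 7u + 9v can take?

The continuous relaxation peaks at (0, 3.2) with value 28.80; rounding to a feasible lattice point costs some objective.
(u,v)=(0,3): 6·0+1·3=3≤8, 4·0+5·3=15≤16, objective 27.
(u,v)=(1,2): 6·1+1·2=8≤8, 4·1+5·2=14≤16, objective 25.
Maximum is 27 at (u,v)=(0,3).

27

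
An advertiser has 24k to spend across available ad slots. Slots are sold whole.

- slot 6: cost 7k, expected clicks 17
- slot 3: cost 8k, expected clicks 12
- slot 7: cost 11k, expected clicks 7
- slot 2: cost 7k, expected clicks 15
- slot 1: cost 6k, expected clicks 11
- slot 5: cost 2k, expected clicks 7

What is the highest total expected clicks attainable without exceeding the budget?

51

This is an integer program with binary decision variables.
Take slot 6, slot 3, slot 2, and slot 5: cost 7 + 8 + 7 + 2 = 24 ≤ 24, expected clicks 17 + 12 + 15 + 7 = 51.
No other feasible combination does better.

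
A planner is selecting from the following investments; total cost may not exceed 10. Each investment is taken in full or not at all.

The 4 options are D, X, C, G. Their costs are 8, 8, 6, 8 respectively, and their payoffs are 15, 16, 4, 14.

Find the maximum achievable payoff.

This is a 0-1 knapsack instance.
Allowing fractional choices, the relaxed optimum would be about 19.8, but investments are indivisible.
D: cost 8 ≤ 10, payoff 15.
G: cost 8 ≤ 10, payoff 14.
X: cost 8 ≤ 10, payoff 16.
Best is X with total payoff 16.

16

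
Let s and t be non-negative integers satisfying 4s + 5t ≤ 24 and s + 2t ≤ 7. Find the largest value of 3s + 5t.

Relaxing integrality, the LP optimum is 19.67 at (s,t) = (4.33, 1.33), which is not an integer point.
(s,t)=(3,2): 4·3+5·2=22≤24, 1·3+2·2=7≤7, objective 19.
(s,t)=(4,1): 4·4+5·1=21≤24, 1·4+2·1=6≤7, objective 17.
The best lattice point is (3,2), giving 19.

19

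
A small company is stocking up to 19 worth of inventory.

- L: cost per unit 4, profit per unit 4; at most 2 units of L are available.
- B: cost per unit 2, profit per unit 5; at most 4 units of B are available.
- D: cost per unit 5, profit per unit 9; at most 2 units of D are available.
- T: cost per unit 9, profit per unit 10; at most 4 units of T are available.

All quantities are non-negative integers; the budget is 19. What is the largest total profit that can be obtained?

Take 4×B and 2×D: cost 18 ≤ 19, profit 4·5 + 2·9 = 38.
B has the best ratio (5/2) and is taken to its limit of 4; remaining capacity is filled optimally with the others.

38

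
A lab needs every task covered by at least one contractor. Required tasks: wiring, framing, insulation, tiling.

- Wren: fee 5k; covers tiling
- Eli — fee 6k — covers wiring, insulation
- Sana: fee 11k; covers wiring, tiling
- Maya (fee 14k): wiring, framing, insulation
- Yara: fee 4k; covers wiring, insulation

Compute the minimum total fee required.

This is an integer covering problem.
Choose Wren and Maya: together they cover wiring, framing, insulation, tiling — every task.
Total fee: 5 + 14 = 19.

19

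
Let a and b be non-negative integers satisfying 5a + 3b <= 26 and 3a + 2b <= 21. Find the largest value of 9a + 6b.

51

The continuous relaxation peaks at (0, 8.67) with value 52.00; rounding to a feasible lattice point costs some objective.
(a,b)=(1,7): 5·1+3·7=26≤26, 3·1+2·7=17≤21, objective 51.
(a,b)=(0,8): 5·0+3·8=24≤26, 3·0+2·8=16≤21, objective 48.
(a,b)=(1,6): 5·1+3·6=23≤26, 3·1+2·6=15≤21, objective 45.
The best lattice point is (1,7), giving 51.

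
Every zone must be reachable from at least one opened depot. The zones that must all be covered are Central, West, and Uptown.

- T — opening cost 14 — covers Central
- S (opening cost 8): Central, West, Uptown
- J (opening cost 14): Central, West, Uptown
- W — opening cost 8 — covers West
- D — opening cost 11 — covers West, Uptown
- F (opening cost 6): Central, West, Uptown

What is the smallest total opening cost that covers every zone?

This is an integer covering problem.
F alone covers Central, West, Uptown — every zone.
Total opening cost: 6.
No cover costs less than 6.

6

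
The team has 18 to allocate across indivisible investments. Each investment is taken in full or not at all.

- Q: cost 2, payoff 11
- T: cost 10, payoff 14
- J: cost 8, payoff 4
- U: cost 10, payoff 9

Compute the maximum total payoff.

This is a 0-1 knapsack instance.
Allowing fractional choices, the relaxed optimum would be about 30.4, but investments are indivisible.
T + J: cost 10 + 8 = 18 ≤ 18, payoff 14 + 4 = 18.
Q + T: cost 2 + 10 = 12 ≤ 18, payoff 11 + 14 = 25.
Q + U: cost 2 + 10 = 12 ≤ 18, payoff 11 + 9 = 20.
Best is Q and T with total payoff 25.

25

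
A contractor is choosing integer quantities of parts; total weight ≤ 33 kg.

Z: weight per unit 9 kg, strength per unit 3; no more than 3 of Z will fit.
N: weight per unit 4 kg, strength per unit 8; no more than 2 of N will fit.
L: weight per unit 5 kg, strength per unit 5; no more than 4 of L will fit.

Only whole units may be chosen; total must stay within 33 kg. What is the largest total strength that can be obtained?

36

2×N and 4×L: weight 28 ≤ 33, strength 2·8 + 4·5 = 36.
1×Z, 2×N, and 3×L: weight 32 ≤ 33, strength 1·3 + 2·8 + 3·5 = 34.
Best is 36.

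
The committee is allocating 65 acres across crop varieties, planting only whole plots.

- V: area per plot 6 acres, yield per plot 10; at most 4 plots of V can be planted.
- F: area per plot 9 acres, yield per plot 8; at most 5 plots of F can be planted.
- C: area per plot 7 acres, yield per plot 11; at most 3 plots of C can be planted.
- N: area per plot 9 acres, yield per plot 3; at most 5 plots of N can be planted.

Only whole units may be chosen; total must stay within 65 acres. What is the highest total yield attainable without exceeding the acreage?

89

This is a bounded integer knapsack.
4×V, 3×F, and 2×C: area 65 ≤ 65, yield 4·10 + 3·8 + 2·11 = 86.
4×V, 2×F, and 3×C: area 63 ≤ 65, yield 4·10 + 2·8 + 3·11 = 89.
Best is 89.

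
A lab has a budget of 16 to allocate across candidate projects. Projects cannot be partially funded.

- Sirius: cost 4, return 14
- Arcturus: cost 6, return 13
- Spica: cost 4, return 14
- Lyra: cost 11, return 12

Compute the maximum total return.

Allowing fractional choices, the relaxed optimum would be about 43.2, but projects are indivisible.
Sirius + Spica: cost 4 + 4 = 8 ≤ 16, return 14 + 14 = 28.
Sirius + Arcturus + Spica: cost 4 + 6 + 4 = 14 ≤ 16, return 14 + 13 + 14 = 41.
Best is Sirius, Arcturus, and Spica with total return 41.

41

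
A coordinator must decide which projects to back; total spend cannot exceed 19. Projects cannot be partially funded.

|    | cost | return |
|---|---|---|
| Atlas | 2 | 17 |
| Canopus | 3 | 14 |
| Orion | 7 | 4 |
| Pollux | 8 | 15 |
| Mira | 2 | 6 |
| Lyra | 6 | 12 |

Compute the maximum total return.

Allowing fractional choices, the relaxed optimum would be about 60.2, but projects are indivisible.
Atlas + Canopus + Pollux + Mira: cost 2 + 3 + 8 + 2 = 15 ≤ 19, return 17 + 14 + 15 + 6 = 52.
Atlas + Canopus + Pollux + Lyra: cost 2 + 3 + 8 + 6 = 19 ≤ 19, return 17 + 14 + 15 + 12 = 58.
Atlas + Pollux + Mira + Lyra: cost 2 + 8 + 2 + 6 = 18 ≤ 19, return 17 + 15 + 6 + 12 = 50.
Best is Atlas, Canopus, Pollux, and Lyra with total return 58.

58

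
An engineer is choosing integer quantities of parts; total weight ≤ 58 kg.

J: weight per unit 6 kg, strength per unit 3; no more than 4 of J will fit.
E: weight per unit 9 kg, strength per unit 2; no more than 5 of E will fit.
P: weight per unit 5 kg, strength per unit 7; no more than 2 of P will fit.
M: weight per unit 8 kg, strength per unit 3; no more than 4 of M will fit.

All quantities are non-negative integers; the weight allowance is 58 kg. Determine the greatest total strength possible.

35

This is a bounded integer knapsack.
4×J, 2×P, and 3×M: weight 58 ≤ 58, strength 4·3 + 2·7 + 3·3 = 35.
2×J, 2×P, and 4×M: weight 54 ≤ 58, strength 2·3 + 2·7 + 4·3 = 32.
Best is 35.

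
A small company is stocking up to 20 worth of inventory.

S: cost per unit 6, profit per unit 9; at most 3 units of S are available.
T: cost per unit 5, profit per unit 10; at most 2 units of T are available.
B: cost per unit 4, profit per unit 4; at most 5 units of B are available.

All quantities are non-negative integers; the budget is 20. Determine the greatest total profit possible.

This is a bounded integer knapsack.
1×S, 2×T, and 1×B: cost 20 ≤ 20, profit 1·9 + 2·10 + 1·4 = 33.
1×S and 2×T: cost 16 ≤ 20, profit 1·9 + 2·10 = 29.
Best is 33.

33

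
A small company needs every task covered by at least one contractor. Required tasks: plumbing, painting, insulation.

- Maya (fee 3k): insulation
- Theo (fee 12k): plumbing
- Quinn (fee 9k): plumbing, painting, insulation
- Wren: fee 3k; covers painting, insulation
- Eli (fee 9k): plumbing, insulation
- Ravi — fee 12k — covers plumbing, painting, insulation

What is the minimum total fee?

The greedy cost-per-new-task heuristic would pick Wren and Quinn for 12, but a cheaper cover exists.
Quinn alone covers plumbing, painting, insulation — every task.
Total fee: 9.
No cover costs less than 9.

9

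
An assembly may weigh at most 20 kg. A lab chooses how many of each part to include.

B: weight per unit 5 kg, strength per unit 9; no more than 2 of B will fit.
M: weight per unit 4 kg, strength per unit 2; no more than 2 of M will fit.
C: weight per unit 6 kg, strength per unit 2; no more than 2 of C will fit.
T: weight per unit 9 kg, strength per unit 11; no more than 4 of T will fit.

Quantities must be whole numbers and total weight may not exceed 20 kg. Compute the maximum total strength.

29

2×B and 1×T: weight 19 ≤ 20, strength 2·9 + 1·11 = 29.
2×T: weight 18 ≤ 20, strength 2·11 = 22.
Best is 29.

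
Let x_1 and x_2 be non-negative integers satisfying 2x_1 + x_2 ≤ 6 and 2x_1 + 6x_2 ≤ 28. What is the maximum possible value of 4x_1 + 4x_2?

The continuous relaxation peaks at (0.8, 4.4) with value 20.80; rounding to a feasible lattice point costs some objective.
(x_1,x_2)=(1,4) is feasible, giving 20.
(x_1,x_2)=(1,3) is feasible, giving 16.
(x_1,x_2)=(0,4) is feasible, giving 16.
Maximum is 20 at (x_1,x_2)=(1,4).

20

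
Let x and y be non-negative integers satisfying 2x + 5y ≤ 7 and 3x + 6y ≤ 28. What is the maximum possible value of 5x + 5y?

15

The continuous relaxation peaks at (3.5, 0) with value 17.50; rounding to a feasible lattice point costs some objective.
(x,y)=(3,0): 2·3+5·0=6≤7, 3·3+6·0=9≤28, objective 15.
(x,y)=(2,0): 2·2+5·0=4≤7, 3·2+6·0=6≤28, objective 10.
No feasible integer point exceeds 15.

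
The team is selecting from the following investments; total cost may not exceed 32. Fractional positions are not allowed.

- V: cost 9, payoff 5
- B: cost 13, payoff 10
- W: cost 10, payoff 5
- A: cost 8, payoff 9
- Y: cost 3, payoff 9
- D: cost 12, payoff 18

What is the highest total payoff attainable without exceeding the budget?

41

Allowing fractional choices, the relaxed optimum would be about 42.9, but investments are indivisible.
B + Y + D: cost 13 + 3 + 12 = 28 ≤ 32, payoff 10 + 9 + 18 = 37.
V + A + Y + D: cost 9 + 8 + 3 + 12 = 32 ≤ 32, payoff 5 + 9 + 9 + 18 = 41.
A + Y + D: cost 8 + 3 + 12 = 23 ≤ 32, payoff 9 + 9 + 18 = 36.
Best is V, A, Y, and D with total payoff 41.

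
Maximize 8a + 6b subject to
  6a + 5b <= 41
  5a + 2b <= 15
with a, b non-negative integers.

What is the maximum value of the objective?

42

(a,b)=(0,7): 6·0+5·7=35≤41, 5·0+2·7=14≤15, objective 42.
(a,b)=(0,6): 6·0+5·6=30≤41, 5·0+2·6=12≤15, objective 36.
No feasible integer point exceeds 42.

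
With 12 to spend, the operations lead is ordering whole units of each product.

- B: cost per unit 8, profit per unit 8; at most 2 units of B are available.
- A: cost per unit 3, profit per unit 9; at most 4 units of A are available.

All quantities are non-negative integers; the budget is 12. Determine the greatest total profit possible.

This is a bounded integer knapsack.
Take 4×A: cost 12 ≤ 12, profit 4·9 = 36.
A has the best ratio (9/3) and is taken to its limit of 4; remaining capacity is filled optimally with the others.

36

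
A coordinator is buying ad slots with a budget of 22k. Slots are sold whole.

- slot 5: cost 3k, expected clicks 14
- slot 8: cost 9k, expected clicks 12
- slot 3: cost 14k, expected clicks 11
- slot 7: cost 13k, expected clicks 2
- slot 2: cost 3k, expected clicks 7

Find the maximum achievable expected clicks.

slot 5 + slot 8: cost 3 + 9 = 12 ≤ 22, expected clicks 14 + 12 = 26.
slot 5 + slot 3 + slot 2: cost 3 + 14 + 3 = 20 ≤ 22, expected clicks 14 + 11 + 7 = 32.
slot 5 + slot 8 + slot 2: cost 3 + 9 + 3 = 15 ≤ 22, expected clicks 14 + 12 + 7 = 33.
Best is slot 5, slot 8, and slot 2 with total expected clicks 33.

33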